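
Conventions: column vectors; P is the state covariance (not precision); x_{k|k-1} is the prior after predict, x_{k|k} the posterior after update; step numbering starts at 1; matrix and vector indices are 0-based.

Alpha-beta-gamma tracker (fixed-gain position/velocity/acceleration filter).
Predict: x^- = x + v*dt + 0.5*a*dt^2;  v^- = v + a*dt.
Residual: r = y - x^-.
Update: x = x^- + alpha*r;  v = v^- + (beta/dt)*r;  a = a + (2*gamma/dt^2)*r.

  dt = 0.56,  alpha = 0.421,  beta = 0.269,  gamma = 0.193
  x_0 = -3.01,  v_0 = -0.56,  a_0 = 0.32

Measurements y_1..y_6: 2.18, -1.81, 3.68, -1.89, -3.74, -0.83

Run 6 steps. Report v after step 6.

step 1: x_pred=-3.2734  r=5.4534  x^+=-0.9775  v^+=2.2388  a^+=7.0324
step 2: x_pred=1.3789  r=-3.1889  x^+=0.0364  v^+=4.6452  a^+=3.1074
step 3: x_pred=3.1249  r=0.5551  x^+=3.3586  v^+=6.6519  a^+=3.7906
step 4: x_pred=7.6780  r=-9.5680  x^+=3.6499  v^+=4.1786  a^+=-7.9864
step 5: x_pred=4.7377  r=-8.4777  x^+=1.1686  v^+=-4.3661  a^+=-18.4212
step 6: x_pred=-4.1649  r=3.3349  x^+=-2.7609  v^+=-13.0800  a^+=-14.3164

v_post = -13.0800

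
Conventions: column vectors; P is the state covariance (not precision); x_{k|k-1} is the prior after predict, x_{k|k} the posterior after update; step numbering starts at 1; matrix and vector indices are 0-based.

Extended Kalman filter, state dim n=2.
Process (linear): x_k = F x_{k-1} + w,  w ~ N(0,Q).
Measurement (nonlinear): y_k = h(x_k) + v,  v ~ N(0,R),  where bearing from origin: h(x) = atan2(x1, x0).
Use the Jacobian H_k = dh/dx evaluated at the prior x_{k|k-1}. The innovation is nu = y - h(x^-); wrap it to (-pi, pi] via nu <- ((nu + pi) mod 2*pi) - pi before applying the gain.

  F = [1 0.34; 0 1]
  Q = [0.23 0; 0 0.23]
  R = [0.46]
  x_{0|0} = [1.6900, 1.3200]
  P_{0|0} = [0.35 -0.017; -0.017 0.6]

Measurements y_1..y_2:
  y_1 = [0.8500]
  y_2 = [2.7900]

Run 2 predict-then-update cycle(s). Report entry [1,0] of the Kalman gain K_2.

step 1: x^-=[2.1388, 1.3200]  P^-=[0.6378 0.1870; 0.1870 0.8300]  H_jac=[-0.2090 0.3386]  S=[0.5565]  K=[-0.1257; 0.4347]  nu=[0.2971]  x^+=[2.1015, 1.4491]  P^+=[0.6290 0.2174; 0.2174 0.7248]
step 2: x^-=[2.5942, 1.4491]  P^-=[1.0906 0.4639; 0.4639 0.9548]  H_jac=[-0.1641 0.2938]  S=[0.5271]  K=[-0.0810; 0.3878]  nu=[2.2806]  x^+=[2.4093, 2.3336]  P^+=[1.0872 0.4804; 0.4804 0.8755]

K[1,0] = 0.3878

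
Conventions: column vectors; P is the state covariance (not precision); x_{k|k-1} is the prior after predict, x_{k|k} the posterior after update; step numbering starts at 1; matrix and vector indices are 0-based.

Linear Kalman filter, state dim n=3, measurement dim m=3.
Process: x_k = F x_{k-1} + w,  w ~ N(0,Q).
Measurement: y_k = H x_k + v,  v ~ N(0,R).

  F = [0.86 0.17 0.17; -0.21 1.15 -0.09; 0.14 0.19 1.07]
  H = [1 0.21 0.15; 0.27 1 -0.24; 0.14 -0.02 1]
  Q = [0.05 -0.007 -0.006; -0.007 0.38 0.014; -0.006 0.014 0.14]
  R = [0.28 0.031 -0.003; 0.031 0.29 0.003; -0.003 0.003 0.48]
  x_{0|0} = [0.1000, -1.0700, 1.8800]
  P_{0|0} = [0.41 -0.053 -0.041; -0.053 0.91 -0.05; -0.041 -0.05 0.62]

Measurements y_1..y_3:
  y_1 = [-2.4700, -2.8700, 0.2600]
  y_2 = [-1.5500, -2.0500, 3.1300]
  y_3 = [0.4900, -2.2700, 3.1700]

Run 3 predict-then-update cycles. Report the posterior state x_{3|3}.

x_post = [-0.4504, -1.4971, 2.4284]

step 1: x^-=[0.2237, -1.4207, 1.8223]  P^-=[0.3671 0.0325 0.1262; 0.0325 1.6410 0.0837; 0.1262 0.0837 0.8553]  S=[0.7955 0.4614 0.3163; 0.4614 1.9680 -0.1029; 0.3163 -0.1029 1.3749]  K=[0.5372 -0.0745 -0.0005; -0.0455 0.8447 0.1140; 0.1280 -0.0430 0.6010]  nu=[-2.6687, -1.0723, -1.6220]  x^+=[-1.1294, -2.3901, 0.5519]  P^+=[0.1637 -0.0554 -0.0261; -0.0554 0.2758 0.0707; -0.0261 0.0707 0.2930]
step 2: x^-=[-1.2838, -2.5611, -0.0217]  P^-=[0.1677 -0.0243 0.0561; -0.0243 0.7655 0.1265; 0.0561 0.1265 0.5066]  S=[0.5075 0.1946 0.1764; 0.1946 1.0159 0.0095; 0.1764 0.0095 1.0010]  K=[0.3540 -0.0605 0.0181; -0.0039 0.7170 0.1015; 0.1489 -0.0134 0.4853]  nu=[0.2748, 0.8525, 3.2802]  x^+=[-1.1786, -1.6179, 1.5998]  P^+=[0.1062 -0.0372 -0.0082; -0.0372 0.2327 0.0608; -0.0082 0.0608 0.2348]
step 3: x^-=[-1.0167, -1.7570, 1.2394]  P^-=[0.1323 -0.0078 0.0554; -0.0078 0.6994 0.1103; 0.0554 0.1103 0.4396]  S=[0.4733 0.1895 0.1578; 0.1895 0.9601 0.0113; 0.1578 0.0113 0.9336]  K=[0.3019 -0.0447 0.0288; 0.0212 0.6935 0.0899; 0.1620 -0.0167 0.4496]  nu=[1.6897, 0.0590, 2.0378]  x^+=[-0.4504, -1.4971, 2.4284]  P^+=[0.0889 -0.0276 -0.0002; -0.0276 0.2223 0.0535; -0.0002 0.0535 0.2164]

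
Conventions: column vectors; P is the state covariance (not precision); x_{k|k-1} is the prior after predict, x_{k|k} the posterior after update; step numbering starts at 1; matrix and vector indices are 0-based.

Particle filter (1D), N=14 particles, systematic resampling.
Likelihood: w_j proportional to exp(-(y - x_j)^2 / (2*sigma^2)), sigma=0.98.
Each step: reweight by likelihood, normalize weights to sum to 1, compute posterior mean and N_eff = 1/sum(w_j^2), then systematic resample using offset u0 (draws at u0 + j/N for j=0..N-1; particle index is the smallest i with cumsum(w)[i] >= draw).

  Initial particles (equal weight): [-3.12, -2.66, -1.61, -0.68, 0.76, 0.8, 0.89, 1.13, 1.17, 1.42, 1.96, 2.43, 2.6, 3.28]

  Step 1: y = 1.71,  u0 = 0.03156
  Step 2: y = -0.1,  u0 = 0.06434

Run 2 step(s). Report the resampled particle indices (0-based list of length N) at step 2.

resampled_idx = [0, 0, 1, 2, 2, 3, 3, 4, 5, 5, 6, 7, 8, 12]

step 1: w=[0.0000, 0.0000, 0.0004, 0.0069, 0.0849, 0.0883, 0.0957, 0.1140, 0.1167, 0.1300, 0.1315, 0.1037, 0.0900, 0.0377]  mean=1.5322  Neff=9.4941  idx=[4, 5, 5, 6, 7, 7, 8, 9, 9, 10, 10, 11, 12, 12]
step 2: w=[0.1407, 0.1357, 0.1357, 0.1242, 0.0941, 0.0941, 0.0893, 0.0621, 0.0621, 0.0227, 0.0227, 0.0074, 0.0046, 0.0046]  mean=1.0592  Neff=9.3852  idx=[0, 0, 1, 2, 2, 3, 3, 4, 5, 5, 6, 7, 8, 12]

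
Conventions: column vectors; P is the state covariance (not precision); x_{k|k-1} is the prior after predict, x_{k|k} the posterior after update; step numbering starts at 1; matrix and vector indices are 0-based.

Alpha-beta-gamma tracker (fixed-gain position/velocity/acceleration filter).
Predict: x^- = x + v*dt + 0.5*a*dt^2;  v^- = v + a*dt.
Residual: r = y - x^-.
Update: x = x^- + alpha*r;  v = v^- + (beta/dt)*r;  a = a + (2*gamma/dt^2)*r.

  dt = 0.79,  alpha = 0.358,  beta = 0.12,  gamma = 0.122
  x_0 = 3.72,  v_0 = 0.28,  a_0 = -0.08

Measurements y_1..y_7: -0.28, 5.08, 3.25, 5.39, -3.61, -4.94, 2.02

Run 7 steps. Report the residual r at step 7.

step 1: x_pred=3.9162  r=-4.1962  x^+=2.4140  v^+=-0.4206  a^+=-1.7206
step 2: x_pred=1.5448  r=3.5352  x^+=2.8104  v^+=-1.2429  a^+=-0.3384
step 3: x_pred=1.7229  r=1.5271  x^+=2.2696  v^+=-1.2783  a^+=0.2586
step 4: x_pred=1.3405  r=4.0495  x^+=2.7902  v^+=-0.4589  a^+=1.8418
step 5: x_pred=3.0024  r=-6.6124  x^+=0.6352  v^+=-0.0083  a^+=-0.7434
step 6: x_pred=0.3967  r=-5.3367  x^+=-1.5139  v^+=-1.4062  a^+=-2.8299
step 7: x_pred=-3.5078  r=5.5278  x^+=-1.5289  v^+=-2.8021  a^+=-0.6687

resid = 5.5278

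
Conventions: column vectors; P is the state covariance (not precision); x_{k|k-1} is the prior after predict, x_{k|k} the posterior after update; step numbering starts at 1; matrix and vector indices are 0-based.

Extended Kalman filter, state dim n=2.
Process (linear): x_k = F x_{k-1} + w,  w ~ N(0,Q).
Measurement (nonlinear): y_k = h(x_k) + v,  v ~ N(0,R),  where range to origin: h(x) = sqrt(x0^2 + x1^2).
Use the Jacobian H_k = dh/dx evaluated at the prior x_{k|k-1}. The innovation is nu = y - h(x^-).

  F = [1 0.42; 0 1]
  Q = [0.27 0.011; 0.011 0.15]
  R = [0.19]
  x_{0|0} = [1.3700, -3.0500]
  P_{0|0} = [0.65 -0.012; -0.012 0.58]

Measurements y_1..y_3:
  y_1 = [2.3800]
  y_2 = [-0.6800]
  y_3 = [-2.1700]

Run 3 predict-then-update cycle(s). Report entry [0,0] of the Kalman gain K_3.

K[0,0] = 0.8587

step 1: x^-=[0.0890, -3.0500]  P^-=[1.0122 0.2426; 0.2426 0.7300]  H_jac=[0.0292 -0.9996]  S=[0.9061]  K=[-0.2350; -0.7975]  nu=[-0.6713]  x^+=[0.2468, -2.5146]  P^+=[0.9622 0.0728; 0.0728 0.1537]
step 2: x^-=[-0.8094, -2.5146]  P^-=[1.3204 0.1483; 0.1483 0.3037]  H_jac=[-0.3064 -0.9519]  S=[0.6757]  K=[-0.8077; -0.4951]  nu=[-3.3217]  x^+=[1.8735, -0.8699]  P^+=[0.8796 -0.1219; -0.1219 0.1381]
step 3: x^-=[1.5082, -0.8699]  P^-=[1.0716 -0.0529; -0.0529 0.2881]  H_jac=[0.8662 -0.4997]  S=[1.1118]  K=[0.8587; -0.1707]  nu=[-3.9111]  x^+=[-1.8502, -0.2024]  P^+=[0.2518 0.1100; 0.1100 0.2557]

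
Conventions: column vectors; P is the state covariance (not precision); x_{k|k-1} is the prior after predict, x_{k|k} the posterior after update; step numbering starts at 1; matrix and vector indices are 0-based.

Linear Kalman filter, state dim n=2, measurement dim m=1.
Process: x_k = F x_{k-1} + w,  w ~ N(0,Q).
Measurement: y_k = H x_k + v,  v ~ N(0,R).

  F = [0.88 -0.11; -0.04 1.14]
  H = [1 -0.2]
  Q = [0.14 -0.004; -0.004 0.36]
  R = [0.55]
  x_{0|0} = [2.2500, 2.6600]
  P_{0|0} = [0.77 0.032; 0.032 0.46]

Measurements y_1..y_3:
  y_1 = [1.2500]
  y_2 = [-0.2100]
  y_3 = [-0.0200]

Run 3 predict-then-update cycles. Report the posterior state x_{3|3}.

x_post = [0.5474, 3.8004]

step 1: x^-=[1.6874, 2.9424]  P^-=[0.7357 -0.0565; -0.0565 0.9561]  S=[1.3465]  K=[0.5547; -0.1840]  nu=[0.1511]  x^+=[1.7712, 2.9146]  P^+=[0.3213 0.0809; 0.0809 0.9105]
step 2: x^-=[1.2381, 3.2518]  P^-=[0.3842 -0.0480; -0.0480 1.5365]  S=[1.0148]  K=[0.3880; -0.3501]  nu=[-0.7977]  x^+=[0.9285, 3.5311]  P^+=[0.2314 0.0899; 0.0899 1.4121]
step 3: x^-=[0.4287, 3.9883]  P^-=[0.3189 -0.0987; -0.0987 2.1873]  S=[0.9958]  K=[0.3400; -0.5384]  nu=[0.3489]  x^+=[0.5474, 3.8004]  P^+=[0.2037 0.0836; 0.0836 1.8987]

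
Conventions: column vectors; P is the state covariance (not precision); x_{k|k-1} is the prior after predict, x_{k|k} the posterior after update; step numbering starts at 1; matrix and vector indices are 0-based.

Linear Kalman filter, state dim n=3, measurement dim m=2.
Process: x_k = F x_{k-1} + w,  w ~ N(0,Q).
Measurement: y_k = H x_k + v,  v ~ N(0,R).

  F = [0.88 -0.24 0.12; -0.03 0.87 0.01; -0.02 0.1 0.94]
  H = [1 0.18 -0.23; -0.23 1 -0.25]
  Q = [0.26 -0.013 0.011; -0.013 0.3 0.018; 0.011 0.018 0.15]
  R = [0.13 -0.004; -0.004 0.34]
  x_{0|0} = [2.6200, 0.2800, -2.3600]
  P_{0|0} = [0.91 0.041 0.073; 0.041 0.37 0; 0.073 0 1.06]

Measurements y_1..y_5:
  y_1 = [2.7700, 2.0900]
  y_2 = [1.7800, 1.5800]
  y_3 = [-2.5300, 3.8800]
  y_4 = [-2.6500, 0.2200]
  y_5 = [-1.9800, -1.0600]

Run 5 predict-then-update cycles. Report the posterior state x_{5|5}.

x_post = [-2.2432, -1.0077, -1.6139]

step 1: x^-=[1.9552, 0.1414, -2.2428]  P^-=[0.9994 -0.0809 0.1697; -0.0809 0.5788 0.0578; 0.1697 0.0578 1.0878]  S=[1.0937 -0.1941; -0.1941 1.0675]  K=[0.8329 -0.1795; 0.1095 0.5660; -0.1097 -0.2571]  nu=[0.2735, 1.8376]  x^+=[1.8532, 1.2115, -2.7453]  P^+=[0.1482 0.0154 0.1826; 0.0154 0.2477 0.2088; 0.1826 0.2088 1.0150]
step 2: x^-=[1.0106, 0.9709, -2.4965]  P^-=[0.4237 -0.0333 0.2244; -0.0333 0.4905 0.2146; 0.2244 0.2146 1.0817]  S=[0.4939 -0.0861; -0.0861 0.8543]  K=[0.7158 -0.1465; 0.1040 0.5308; 0.0070 -0.1250]  nu=[0.0204, 0.2174]  x^+=[0.9934, 1.0884, -2.5235]  P^+=[0.1343 0.0278 0.1985; 0.0278 0.2540 0.2702; 0.1985 0.2702 1.0682]
step 3: x^-=[0.3101, 0.8919, -2.2831]  P^-=[0.4086 -0.0182 0.2316; -0.0182 0.4956 0.2652; 0.2316 0.2652 1.1396]  S=[0.4799 -0.0793; -0.0793 0.8308]  K=[0.7110 -0.1369; 0.1087 0.5321; 0.0217 -0.0857]  nu=[-3.5258, 2.4886]  x^+=[-2.5373, 1.8327, -2.5731]  P^+=[0.1350 0.0340 0.2094; 0.0340 0.2638 0.3022; 0.2094 0.3022 1.1330]
step 4: x^-=[-2.9815, 1.6449, -2.1847]  P^-=[0.4085 -0.0121 0.2414; -0.0121 0.5033 0.2925; 0.2414 0.2925 1.2026]  S=[0.4788 -0.0778; -0.0778 0.8272]  K=[0.7108 -0.1343; 0.1102 0.5338; 0.0243 -0.0747]  nu=[-0.4671, -2.6568]  x^+=[-2.9567, 0.1752, -1.9975]  P^+=[0.1368 0.0381 0.2204; 0.0381 0.2709 0.3246; 0.2204 0.3246 1.1974]
step 5: x^-=[-2.8836, 0.2212, -1.8010]  P^-=[0.4106 -0.0081 0.2532; -0.0081 0.5088 0.3116; 0.2532 0.3116 1.2634]  S=[0.4787 -0.0775; -0.0775 0.8266]  K=[0.7113 -0.1339; 0.1112 0.5341; 0.0272 -0.0730]  nu=[0.4496, -2.3946]  x^+=[-2.2432, -1.0077, -1.6139]  P^+=[0.1388 0.0414 0.2315; 0.0414 0.2764 0.3429; 0.2315 0.3429 1.2583]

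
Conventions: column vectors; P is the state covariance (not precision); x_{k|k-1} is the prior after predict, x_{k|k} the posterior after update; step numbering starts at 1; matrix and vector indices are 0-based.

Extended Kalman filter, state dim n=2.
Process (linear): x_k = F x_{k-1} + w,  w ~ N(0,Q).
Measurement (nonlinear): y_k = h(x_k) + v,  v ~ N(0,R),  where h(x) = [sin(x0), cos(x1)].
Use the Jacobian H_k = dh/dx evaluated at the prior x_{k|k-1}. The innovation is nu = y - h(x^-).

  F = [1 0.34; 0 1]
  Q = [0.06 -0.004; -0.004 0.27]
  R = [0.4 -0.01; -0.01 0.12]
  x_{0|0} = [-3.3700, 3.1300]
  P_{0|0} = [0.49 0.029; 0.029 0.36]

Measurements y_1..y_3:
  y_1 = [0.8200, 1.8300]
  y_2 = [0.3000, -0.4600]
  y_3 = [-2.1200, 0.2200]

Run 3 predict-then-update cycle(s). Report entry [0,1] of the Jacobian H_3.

step 1: x^-=[-2.3058, 3.1300]  P^-=[0.6113 0.1474; 0.1474 0.6300]  H_jac=[-0.6706 0.0000; 0.0000 -0.0116]  S=[0.6749 -0.0089; -0.0089 0.1201]  K=[-0.6082 -0.0591; -0.1474 -0.0717]  nu=[1.5618, 2.8299]  x^+=[-3.4229, 2.6969]  P^+=[0.3619 0.0869; 0.0869 0.6149]
step 2: x^-=[-2.5059, 2.6969]  P^-=[0.5520 0.2919; 0.2919 0.8849]  H_jac=[-0.8047 0.0000; 0.0000 -0.4302]  S=[0.7574 0.0910; 0.0910 0.2837]  K=[-0.5547 -0.2646; -0.1548 -1.2919]  nu=[0.8937, 0.4428]  x^+=[-3.1188, 1.9866]  P^+=[0.2724 0.0609; 0.0609 0.3568]
step 3: x^-=[-2.4433, 1.9866]  P^-=[0.4151 0.1782; 0.1782 0.6268]  H_jac=[-0.7660 0.0000; 0.0000 -0.9148]  S=[0.6435 0.1149; 0.1149 0.6445]  K=[-0.4637 -0.1703; -0.0551 -0.8798]  nu=[-1.4771, 0.6239]  x^+=[-1.8647, 1.5190]  P^+=[0.2399 0.0173; 0.0173 0.1148]

H_jac[0,1] = 0.0000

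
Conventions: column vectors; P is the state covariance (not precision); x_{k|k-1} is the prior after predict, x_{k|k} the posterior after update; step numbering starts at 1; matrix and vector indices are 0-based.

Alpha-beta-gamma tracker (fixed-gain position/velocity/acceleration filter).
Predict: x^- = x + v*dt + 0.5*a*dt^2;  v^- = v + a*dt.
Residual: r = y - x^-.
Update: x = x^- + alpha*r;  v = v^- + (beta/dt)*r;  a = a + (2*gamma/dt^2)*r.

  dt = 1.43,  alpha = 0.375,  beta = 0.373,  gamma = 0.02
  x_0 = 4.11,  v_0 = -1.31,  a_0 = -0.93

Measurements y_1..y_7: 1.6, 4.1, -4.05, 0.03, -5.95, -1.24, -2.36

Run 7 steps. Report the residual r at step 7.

step 1: x_pred=1.2858  r=0.3142  x^+=1.4036  v^+=-2.5579  a^+=-0.9239
step 2: x_pred=-3.1988  r=7.2988  x^+=-0.4618  v^+=-1.9752  a^+=-0.7811
step 3: x_pred=-4.0850  r=0.0350  x^+=-4.0719  v^+=-3.0831  a^+=-0.7804
step 4: x_pred=-9.2786  r=9.3086  x^+=-5.7879  v^+=-1.7710  a^+=-0.5983
step 5: x_pred=-8.9321  r=2.9821  x^+=-7.8138  v^+=-1.8487  a^+=-0.5400
step 6: x_pred=-11.0096  r=9.7696  x^+=-7.3460  v^+=-0.0726  a^+=-0.3489
step 7: x_pred=-7.8066  r=5.4466  x^+=-5.7641  v^+=0.8492  a^+=-0.2423

resid = 5.4466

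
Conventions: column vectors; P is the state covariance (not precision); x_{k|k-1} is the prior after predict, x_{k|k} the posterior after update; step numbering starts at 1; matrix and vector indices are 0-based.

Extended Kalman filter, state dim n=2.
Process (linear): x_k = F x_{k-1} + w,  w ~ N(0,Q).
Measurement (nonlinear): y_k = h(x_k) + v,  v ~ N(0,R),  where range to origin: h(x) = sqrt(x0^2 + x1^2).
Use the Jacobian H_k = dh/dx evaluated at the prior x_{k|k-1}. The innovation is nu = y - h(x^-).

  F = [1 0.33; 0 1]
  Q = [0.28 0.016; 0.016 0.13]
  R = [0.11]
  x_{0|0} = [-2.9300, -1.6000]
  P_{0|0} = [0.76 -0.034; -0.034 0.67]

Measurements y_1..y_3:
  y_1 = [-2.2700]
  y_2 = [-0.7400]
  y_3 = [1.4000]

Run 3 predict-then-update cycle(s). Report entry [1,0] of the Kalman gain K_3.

K[1,0] = -0.8584

step 1: x^-=[-3.4580, -1.6000]  P^-=[1.0905 0.2031; 0.2031 0.8000]  H_jac=[-0.9076 -0.4199]  S=[1.3041]  K=[-0.8243; -0.3989]  nu=[-6.0802]  x^+=[1.5541, 0.8257]  P^+=[0.2044 -0.2258; -0.2258 0.5924]
step 2: x^-=[1.8265, 0.8257]  P^-=[0.3999 -0.0143; -0.0143 0.7224]  H_jac=[0.9112 0.4119]  S=[0.5539]  K=[0.6472; 0.5138]  nu=[-2.7445]  x^+=[0.0502, -0.5844]  P^+=[0.1678 -0.1985; -0.1985 0.5762]
step 3: x^-=[-0.1426, -0.5844]  P^-=[0.3796 0.0077; 0.0077 0.7062]  H_jac=[-0.2371 -0.9715]  S=[0.8014]  K=[-0.1217; -0.8584]  nu=[0.7984]  x^+=[-0.2398, -1.2698]  P^+=[0.3678 -0.0760; -0.0760 0.1157]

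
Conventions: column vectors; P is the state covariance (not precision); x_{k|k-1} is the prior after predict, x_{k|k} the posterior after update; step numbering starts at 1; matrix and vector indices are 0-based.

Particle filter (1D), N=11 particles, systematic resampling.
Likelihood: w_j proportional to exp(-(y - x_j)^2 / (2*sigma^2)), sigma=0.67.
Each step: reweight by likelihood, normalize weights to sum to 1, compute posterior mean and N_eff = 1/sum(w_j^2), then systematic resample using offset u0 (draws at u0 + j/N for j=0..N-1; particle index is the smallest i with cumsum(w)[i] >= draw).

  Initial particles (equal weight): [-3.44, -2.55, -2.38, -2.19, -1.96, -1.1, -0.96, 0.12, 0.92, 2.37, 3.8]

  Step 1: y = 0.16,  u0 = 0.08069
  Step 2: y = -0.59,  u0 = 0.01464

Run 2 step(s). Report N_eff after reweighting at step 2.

N_eff = 8.4855

step 1: w=[0.0000, 0.0001, 0.0004, 0.0011, 0.0034, 0.0872, 0.1264, 0.5104, 0.2687, 0.0022, 0.0000]  mean=0.0860  Neff=2.8067  idx=[5, 6, 7, 7, 7, 7, 7, 7, 8, 8, 8]
step 2: w=[0.1421, 0.1630, 0.1083, 0.1083, 0.1083, 0.1083, 0.1083, 0.1083, 0.0150, 0.0150, 0.0150]  mean=-0.1935  Neff=8.4855  idx=[0, 0, 1, 1, 2, 3, 4, 5, 6, 6, 7]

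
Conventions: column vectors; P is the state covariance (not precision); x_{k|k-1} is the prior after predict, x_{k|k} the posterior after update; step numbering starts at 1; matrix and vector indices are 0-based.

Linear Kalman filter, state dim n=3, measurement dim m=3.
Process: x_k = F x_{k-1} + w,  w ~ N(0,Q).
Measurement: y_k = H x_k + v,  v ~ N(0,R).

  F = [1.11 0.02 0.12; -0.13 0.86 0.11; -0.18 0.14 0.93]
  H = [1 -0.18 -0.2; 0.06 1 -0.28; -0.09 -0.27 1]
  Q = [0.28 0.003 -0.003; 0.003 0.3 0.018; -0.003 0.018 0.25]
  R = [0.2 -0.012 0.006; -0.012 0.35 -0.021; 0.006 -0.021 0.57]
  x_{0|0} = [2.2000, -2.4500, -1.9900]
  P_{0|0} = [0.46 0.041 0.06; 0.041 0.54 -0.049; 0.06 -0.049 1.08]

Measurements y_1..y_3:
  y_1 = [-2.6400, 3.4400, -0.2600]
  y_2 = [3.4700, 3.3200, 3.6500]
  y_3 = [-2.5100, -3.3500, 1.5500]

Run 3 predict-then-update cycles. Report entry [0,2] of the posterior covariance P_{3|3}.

P_post[0,2] = 0.0802

step 1: x^-=[2.1542, -2.6119, -2.5897]  P^-=[0.8801 0.0004 0.0923; 0.0004 0.7001 0.1488; 0.0923 0.1488 1.1747]  S=[1.1234 -0.0682 -0.1990; -0.0682 1.0590 -0.3758; -0.1990 -0.3758 1.7059]  K=[0.7970 0.1225 0.1276; -0.0786 0.6564 0.1118; -0.0272 0.0722 0.6729]  nu=[-5.7823, 5.1975, 1.8184]  x^+=[-1.5855, 1.4577, -0.8334]  P^+=[0.1885 0.0487 0.1050; 0.0487 0.2602 0.1241; 0.1050 0.1241 0.4248]
step 2: x^-=[-1.8308, 1.3680, -0.2856]  P^-=[0.5492 0.0565 0.1254; 0.0565 0.5103 0.1752; 0.1254 0.1752 0.6233]  S=[0.7327 -0.0429 -0.0520; -0.0429 0.8157 -0.1432; -0.0520 -0.1432 1.1206]  K=[0.7159 0.1224 0.1031; -0.0546 0.5846 0.1010; 0.0006 0.1008 0.5169]  nu=[5.4899, 1.9818, 4.1402]  x^+=[2.7685, 2.6448, 2.0575]  P^+=[0.1684 0.0467 0.0882; 0.0467 0.2316 0.1117; 0.0882 0.1117 0.3306]
step 3: x^-=[3.3729, 2.1409, 1.7854]  P^-=[0.5184 0.0527 0.1011; 0.0527 0.4863 0.1542; 0.1011 0.1542 0.5431]  S=[0.7076 -0.0385 -0.0555; -0.0385 0.7973 -0.1383; -0.0555 -0.1383 1.0539]  K=[0.7043 0.1194 0.0909; -0.0547 0.5726 0.0895; -0.0072 0.0930 0.4791]  nu=[-5.1404, -5.1934, 0.6462]  x^+=[-0.8086, -0.4940, 1.6488]  P^+=[0.1639 0.0440 0.0802; 0.0440 0.2255 0.1035; 0.0802 0.1035 0.3062]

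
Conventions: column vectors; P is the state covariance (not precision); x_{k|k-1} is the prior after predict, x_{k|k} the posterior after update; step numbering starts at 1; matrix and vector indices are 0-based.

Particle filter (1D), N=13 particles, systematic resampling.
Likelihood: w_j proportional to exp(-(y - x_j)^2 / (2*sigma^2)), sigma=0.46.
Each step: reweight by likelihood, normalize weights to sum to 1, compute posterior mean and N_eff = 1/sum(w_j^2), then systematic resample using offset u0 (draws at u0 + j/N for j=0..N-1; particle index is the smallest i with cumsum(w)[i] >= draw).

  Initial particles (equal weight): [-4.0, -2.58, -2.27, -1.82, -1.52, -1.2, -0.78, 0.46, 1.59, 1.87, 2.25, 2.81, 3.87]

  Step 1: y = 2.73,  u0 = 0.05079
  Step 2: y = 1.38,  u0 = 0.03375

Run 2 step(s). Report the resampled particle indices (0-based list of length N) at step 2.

step 1: w=[0.0000, 0.0000, 0.0000, 0.0000, 0.0000, 0.0000, 0.0000, 0.0000, 0.0253, 0.0951, 0.3167, 0.5376, 0.0253]  mean=2.5392  Neff=2.5022  idx=[9, 10, 10, 10, 10, 10, 11, 11, 11, 11, 11, 11, 11]
step 2: w=[0.3887, 0.1146, 0.1146, 0.1146, 0.1146, 0.1146, 0.0055, 0.0055, 0.0055, 0.0055, 0.0055, 0.0055, 0.0055]  mean=2.1237  Neff=4.6091  idx=[0, 0, 0, 0, 0, 1, 1, 2, 3, 3, 4, 5, 5]

resampled_idx = [0, 0, 0, 0, 0, 1, 1, 2, 3, 3, 4, 5, 5]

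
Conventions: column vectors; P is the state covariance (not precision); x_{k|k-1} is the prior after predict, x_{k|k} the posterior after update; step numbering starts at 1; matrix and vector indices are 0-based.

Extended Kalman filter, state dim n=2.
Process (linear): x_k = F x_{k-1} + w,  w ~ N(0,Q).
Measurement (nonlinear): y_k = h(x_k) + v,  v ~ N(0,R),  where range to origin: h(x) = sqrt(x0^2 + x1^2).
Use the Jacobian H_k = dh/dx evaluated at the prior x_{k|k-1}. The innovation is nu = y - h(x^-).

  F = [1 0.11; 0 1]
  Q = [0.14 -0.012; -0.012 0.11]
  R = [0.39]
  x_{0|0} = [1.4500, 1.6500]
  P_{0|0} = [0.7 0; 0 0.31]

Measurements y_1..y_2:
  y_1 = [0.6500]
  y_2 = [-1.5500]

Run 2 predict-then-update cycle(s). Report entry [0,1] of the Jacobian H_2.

step 1: x^-=[1.6315, 1.6500]  P^-=[0.8438 0.0221; 0.0221 0.4200]  H_jac=[0.7031 0.7111]  S=[1.0416]  K=[0.5847; 0.3016]  nu=[-1.6704]  x^+=[0.6549, 1.1461]  P^+=[0.4877 -0.1616; -0.1616 0.3252]
step 2: x^-=[0.7810, 1.1461]  P^-=[0.5961 -0.1378; -0.1378 0.4352]  H_jac=[0.5631 0.8264]  S=[0.7480]  K=[0.2965; 0.3771]  nu=[-2.9369]  x^+=[-0.0898, 0.0386]  P^+=[0.5303 -0.2214; -0.2214 0.3289]

H_jac[0,1] = 0.8264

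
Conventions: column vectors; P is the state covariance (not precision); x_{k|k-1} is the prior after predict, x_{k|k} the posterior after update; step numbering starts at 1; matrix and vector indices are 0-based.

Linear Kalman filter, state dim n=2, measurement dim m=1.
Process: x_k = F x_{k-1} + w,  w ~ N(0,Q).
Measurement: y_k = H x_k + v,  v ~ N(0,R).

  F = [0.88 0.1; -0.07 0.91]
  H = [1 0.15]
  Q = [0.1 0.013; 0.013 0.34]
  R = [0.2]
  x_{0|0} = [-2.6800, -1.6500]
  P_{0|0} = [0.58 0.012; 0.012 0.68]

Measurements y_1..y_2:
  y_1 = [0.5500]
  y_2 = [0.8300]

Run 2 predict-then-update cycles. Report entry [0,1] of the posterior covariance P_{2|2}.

step 1: x^-=[-2.5234, -1.3139]  P^-=[0.5581 0.0487; 0.0487 0.9044]  S=[0.7930]  K=[0.7129; 0.2325]  nu=[3.2705]  x^+=[-0.1918, -0.5537]  P^+=[0.1550 -0.0827; -0.0827 0.8616]
step 2: x^-=[-0.2241, -0.4904]  P^-=[0.2141 0.0162; 0.0162 1.0648]  S=[0.4429]  K=[0.4889; 0.3971]  nu=[1.1277]  x^+=[0.3271, -0.0426]  P^+=[0.1082 -0.0698; -0.0698 0.9949]

P_post[0,1] = -0.0698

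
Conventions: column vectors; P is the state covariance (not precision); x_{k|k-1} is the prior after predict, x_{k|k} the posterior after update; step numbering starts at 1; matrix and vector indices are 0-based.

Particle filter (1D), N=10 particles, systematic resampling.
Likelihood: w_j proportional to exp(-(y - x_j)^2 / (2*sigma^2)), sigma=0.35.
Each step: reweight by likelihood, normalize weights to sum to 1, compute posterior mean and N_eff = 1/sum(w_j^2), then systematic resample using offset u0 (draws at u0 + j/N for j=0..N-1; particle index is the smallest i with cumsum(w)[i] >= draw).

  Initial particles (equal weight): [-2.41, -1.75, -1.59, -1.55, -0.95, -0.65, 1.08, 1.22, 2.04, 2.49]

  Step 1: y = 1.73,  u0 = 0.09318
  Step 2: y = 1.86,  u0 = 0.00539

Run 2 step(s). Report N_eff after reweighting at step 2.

step 1: w=[0.0000, 0.0000, 0.0000, 0.0000, 0.0000, 0.0000, 0.1377, 0.2672, 0.5219, 0.0731]  mean=1.7216  Neff=2.7165  idx=[6, 7, 7, 7, 8, 8, 8, 8, 8, 9]
step 2: w=[0.0160, 0.0360, 0.0360, 0.0360, 0.1677, 0.1677, 0.1677, 0.1677, 0.1677, 0.0379]  mean=1.9533  Neff=6.8440  idx=[0, 3, 4, 5, 5, 6, 6, 7, 8, 8]

N_eff = 6.8440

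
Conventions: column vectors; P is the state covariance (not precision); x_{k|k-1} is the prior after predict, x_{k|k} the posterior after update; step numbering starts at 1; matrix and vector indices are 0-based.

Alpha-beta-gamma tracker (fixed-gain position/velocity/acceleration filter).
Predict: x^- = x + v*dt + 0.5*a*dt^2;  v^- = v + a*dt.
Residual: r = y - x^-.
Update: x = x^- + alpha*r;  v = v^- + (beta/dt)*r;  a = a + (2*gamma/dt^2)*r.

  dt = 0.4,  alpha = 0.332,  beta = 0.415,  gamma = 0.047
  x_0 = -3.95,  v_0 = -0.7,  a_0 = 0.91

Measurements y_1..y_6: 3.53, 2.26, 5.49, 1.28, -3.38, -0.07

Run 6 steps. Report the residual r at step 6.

step 1: x_pred=-4.1572  r=7.6872  x^+=-1.6050  v^+=7.6395  a^+=5.4262
step 2: x_pred=1.8848  r=0.3752  x^+=2.0094  v^+=10.1992  a^+=5.6466
step 3: x_pred=6.5408  r=-1.0508  x^+=6.1919  v^+=11.3676  a^+=5.0293
step 4: x_pred=11.1413  r=-9.8613  x^+=7.8674  v^+=3.1482  a^+=-0.7642
step 5: x_pred=9.0655  r=-12.4455  x^+=4.9336  v^+=-10.0697  a^+=-8.0760
step 6: x_pred=0.2597  r=-0.3297  x^+=0.1502  v^+=-13.6421  a^+=-8.2697

resid = -0.3297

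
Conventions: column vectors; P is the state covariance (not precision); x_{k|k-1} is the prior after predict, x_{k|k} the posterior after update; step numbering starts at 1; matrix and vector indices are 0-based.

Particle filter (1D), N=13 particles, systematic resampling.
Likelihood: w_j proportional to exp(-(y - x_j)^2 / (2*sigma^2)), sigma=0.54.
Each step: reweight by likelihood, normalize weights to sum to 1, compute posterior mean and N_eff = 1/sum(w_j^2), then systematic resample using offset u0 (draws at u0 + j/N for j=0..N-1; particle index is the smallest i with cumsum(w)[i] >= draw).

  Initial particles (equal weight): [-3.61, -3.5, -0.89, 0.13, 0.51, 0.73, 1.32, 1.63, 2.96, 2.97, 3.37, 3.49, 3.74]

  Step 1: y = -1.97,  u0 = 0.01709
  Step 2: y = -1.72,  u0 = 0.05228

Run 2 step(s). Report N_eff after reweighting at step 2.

step 1: w=[0.0606, 0.1102, 0.8258, 0.0032, 0.0002, 0.0000, 0.0000, 0.0000, 0.0000, 0.0000, 0.0000, 0.0000, 0.0000]  mean=-1.3391  Neff=1.4331  idx=[0, 1, 2, 2, 2, 2, 2, 2, 2, 2, 2, 2, 2]
step 2: w=[0.0006, 0.0013, 0.0907, 0.0907, 0.0907, 0.0907, 0.0907, 0.0907, 0.0907, 0.0907, 0.0907, 0.0907, 0.0907]  mean=-0.8951  Neff=11.0425  idx=[2, 3, 4, 5, 5, 6, 7, 8, 9, 10, 11, 11, 12]

N_eff = 11.0425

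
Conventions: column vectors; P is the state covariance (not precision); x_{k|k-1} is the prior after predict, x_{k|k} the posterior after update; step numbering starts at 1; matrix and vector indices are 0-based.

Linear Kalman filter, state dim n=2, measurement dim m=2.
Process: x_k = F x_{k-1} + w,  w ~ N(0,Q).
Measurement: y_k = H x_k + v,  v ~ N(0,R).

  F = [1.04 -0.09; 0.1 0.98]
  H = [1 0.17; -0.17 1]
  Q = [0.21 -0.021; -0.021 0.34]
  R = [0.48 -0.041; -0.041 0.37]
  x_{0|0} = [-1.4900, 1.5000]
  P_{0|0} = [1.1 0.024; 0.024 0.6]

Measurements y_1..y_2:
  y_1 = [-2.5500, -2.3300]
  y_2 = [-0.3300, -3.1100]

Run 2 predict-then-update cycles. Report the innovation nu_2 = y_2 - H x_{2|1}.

innov = [1.9987, -1.6800]

step 1: x^-=[-1.6846, 1.3210]  P^-=[1.4001 0.0647; 0.0647 0.9319]  S=[1.9291 -0.0577; -0.0577 1.3204]  K=[0.7285 -0.0994; 0.1367 0.7034]  nu=[-1.0900, -3.9374]  x^+=[-2.0873, -1.5978]  P^+=[0.3548 -0.0063; -0.0063 0.2536]
step 2: x^-=[-2.0270, -1.7746]  P^-=[0.5970 -0.0128; -0.0128 0.5859]  S=[1.0896 -0.0554; -0.0554 0.9775]  K=[0.5416 -0.0863; 0.1105 0.6079]  nu=[1.9987, -1.6800]  x^+=[-0.7996, -2.5749]  P^+=[0.2650 -0.0091; -0.0091 0.2188]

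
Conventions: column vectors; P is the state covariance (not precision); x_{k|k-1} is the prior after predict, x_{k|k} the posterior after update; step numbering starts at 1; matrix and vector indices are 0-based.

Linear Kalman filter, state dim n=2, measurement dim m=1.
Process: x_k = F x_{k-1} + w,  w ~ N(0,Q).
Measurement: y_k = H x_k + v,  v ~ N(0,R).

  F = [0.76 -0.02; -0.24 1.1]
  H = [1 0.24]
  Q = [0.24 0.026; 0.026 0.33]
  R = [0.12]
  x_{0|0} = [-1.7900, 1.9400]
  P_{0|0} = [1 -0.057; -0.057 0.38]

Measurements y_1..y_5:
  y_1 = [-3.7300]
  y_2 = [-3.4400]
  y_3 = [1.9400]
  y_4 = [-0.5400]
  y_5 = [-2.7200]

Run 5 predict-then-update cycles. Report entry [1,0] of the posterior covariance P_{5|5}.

P_post[1,0] = -0.8034

step 1: x^-=[-1.3992, 2.5636]  P^-=[0.8195 -0.2127; -0.2127 0.8775]  S=[0.8879]  K=[0.8654; -0.0023]  nu=[-2.9461]  x^+=[-3.9488, 2.5705]  P^+=[0.1545 -0.2109; -0.2109 0.8775]
step 2: x^-=[-3.0525, 3.7753]  P^-=[0.3360 -0.1988; -0.1988 1.5120]  S=[0.4477]  K=[0.6440; 0.3666]  nu=[-1.2936]  x^+=[-3.8855, 3.3011]  P^+=[0.1503 -0.3045; -0.3045 1.4519]
step 3: x^-=[-3.0190, 4.5637]  P^-=[0.3367 -0.2894; -0.2894 2.2562]  S=[0.4477]  K=[0.5968; 0.5631]  nu=[3.8637]  x^+=[-0.7130, 6.7394]  P^+=[0.1772 -0.4398; -0.4398 2.1142]
step 4: x^-=[-0.6767, 7.5845]  P^-=[0.3566 -0.4226; -0.4226 3.1306]  S=[0.4540]  K=[0.5619; 0.7240]  nu=[-1.6836]  x^+=[-1.6227, 6.3655]  P^+=[0.2132 -0.6073; -0.6073 2.8926]
step 5: x^-=[-1.3606, 7.3915]  P^-=[0.3828 -0.5872; -0.5872 4.1630]  S=[0.4607]  K=[0.5249; 0.8942]  nu=[-3.1334]  x^+=[-3.0054, 4.5898]  P^+=[0.2558 -0.8034; -0.8034 3.7947]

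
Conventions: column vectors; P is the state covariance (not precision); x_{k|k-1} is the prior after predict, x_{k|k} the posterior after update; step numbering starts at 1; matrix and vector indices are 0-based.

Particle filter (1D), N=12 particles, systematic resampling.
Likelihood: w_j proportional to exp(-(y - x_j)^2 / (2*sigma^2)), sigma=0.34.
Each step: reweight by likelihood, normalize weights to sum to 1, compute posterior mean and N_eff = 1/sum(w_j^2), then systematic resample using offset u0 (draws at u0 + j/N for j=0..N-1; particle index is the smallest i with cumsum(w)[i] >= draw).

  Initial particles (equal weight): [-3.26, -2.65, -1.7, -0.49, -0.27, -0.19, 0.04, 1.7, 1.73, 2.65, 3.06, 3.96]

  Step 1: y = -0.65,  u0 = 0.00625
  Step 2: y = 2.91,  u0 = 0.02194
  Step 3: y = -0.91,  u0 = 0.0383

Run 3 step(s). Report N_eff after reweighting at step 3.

N_eff = 11.7071

step 1: w=[0.0000, 0.0000, 0.0043, 0.4551, 0.2722, 0.2036, 0.0648, 0.0000, 0.0000, 0.0000, 0.0000, 0.0000]  mean=-0.3399  Neff=3.0595  idx=[3, 3, 3, 3, 3, 3, 4, 4, 4, 5, 5, 5]
step 2: w=[0.0001, 0.0001, 0.0001, 0.0001, 0.0001, 0.0001, 0.0341, 0.0341, 0.0341, 0.2991, 0.2991, 0.2991]  mean=-0.1983  Neff=3.6771  idx=[6, 9, 9, 9, 9, 10, 10, 10, 10, 11, 11, 11]
step 3: w=[0.1270, 0.0794, 0.0794, 0.0794, 0.0794, 0.0794, 0.0794, 0.0794, 0.0794, 0.0794, 0.0794, 0.0794]  mean=-0.2002  Neff=11.7071  idx=[0, 0, 1, 3, 4, 5, 6, 7, 8, 9, 10, 11]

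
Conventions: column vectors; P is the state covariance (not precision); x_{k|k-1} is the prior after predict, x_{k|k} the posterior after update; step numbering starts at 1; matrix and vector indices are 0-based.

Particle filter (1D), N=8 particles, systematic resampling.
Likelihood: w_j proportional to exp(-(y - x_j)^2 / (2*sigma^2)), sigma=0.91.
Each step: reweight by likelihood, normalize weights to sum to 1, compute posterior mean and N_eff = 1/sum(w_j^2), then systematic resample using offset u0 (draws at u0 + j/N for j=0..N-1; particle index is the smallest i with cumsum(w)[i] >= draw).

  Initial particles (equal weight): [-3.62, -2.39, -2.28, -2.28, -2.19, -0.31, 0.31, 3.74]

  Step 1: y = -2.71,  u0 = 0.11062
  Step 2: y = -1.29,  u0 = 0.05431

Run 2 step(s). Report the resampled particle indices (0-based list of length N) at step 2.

resampled_idx = [1, 2, 3, 4, 5, 5, 6, 7]

step 1: w=[0.1437, 0.2228, 0.2120, 0.2120, 0.2013, 0.0073, 0.0010, 0.0000]  mean=-2.4621  Neff=4.9822  idx=[0, 1, 1, 2, 3, 3, 4, 4]
step 2: w=[0.0097, 0.1239, 0.1239, 0.1423, 0.1423, 0.1423, 0.1577, 0.1577]  mean=-2.2919  Neff=7.0750  idx=[1, 2, 3, 4, 5, 5, 6, 7]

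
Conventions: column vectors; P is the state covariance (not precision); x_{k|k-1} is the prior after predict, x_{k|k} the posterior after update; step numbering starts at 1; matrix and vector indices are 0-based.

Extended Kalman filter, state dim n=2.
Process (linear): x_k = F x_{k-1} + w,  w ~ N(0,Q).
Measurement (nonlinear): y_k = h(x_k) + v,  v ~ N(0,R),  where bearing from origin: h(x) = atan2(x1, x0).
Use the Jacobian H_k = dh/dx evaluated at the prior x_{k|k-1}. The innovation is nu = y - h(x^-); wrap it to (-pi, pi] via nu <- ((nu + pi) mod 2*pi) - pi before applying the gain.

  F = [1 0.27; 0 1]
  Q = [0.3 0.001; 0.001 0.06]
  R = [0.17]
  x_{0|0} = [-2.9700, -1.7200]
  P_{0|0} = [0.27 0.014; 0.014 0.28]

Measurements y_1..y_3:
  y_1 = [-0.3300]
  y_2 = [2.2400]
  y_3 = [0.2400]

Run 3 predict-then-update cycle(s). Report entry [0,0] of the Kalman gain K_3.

K[0,0] = 0.2821

step 1: x^-=[-3.4344, -1.7200]  P^-=[0.5980 0.0906; 0.0906 0.3400]  H_jac=[0.1166 -0.2328]  S=[0.1916]  K=[0.2537; -0.3579]  nu=[2.3473]  x^+=[-2.8388, -2.5601]  P^+=[0.5856 0.1080; 0.1080 0.3155]
step 2: x^-=[-3.5301, -2.5601]  P^-=[0.9670 0.1942; 0.1942 0.3755]  H_jac=[0.1346 -0.1856]  S=[0.1908]  K=[0.4935; -0.2283]  nu=[-1.5290]  x^+=[-4.2846, -2.2109]  P^+=[0.9205 0.2157; 0.2157 0.3655]
step 3: x^-=[-4.8816, -2.2109]  P^-=[1.3636 0.3154; 0.3154 0.4255]  H_jac=[0.0770 -0.1700]  S=[0.1821]  K=[0.2821; -0.2638]  nu=[2.9563]  x^+=[-4.0476, -2.9909]  P^+=[1.3491 0.3289; 0.3289 0.4128]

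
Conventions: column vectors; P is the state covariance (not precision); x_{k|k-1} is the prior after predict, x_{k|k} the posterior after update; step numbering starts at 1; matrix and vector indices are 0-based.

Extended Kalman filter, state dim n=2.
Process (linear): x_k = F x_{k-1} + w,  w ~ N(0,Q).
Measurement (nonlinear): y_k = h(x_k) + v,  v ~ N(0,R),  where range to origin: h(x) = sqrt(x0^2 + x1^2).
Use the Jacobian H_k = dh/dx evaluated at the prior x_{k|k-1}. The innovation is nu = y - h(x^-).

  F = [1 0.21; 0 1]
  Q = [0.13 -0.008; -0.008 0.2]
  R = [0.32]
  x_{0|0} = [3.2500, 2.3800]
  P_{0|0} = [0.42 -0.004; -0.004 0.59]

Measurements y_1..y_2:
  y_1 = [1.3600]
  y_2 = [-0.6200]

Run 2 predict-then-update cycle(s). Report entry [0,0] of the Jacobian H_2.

H_jac[0,0] = 0.9374

step 1: x^-=[3.7498, 2.3800]  P^-=[0.5743 0.1119; 0.1119 0.7900]  H_jac=[0.8443 0.5359]  S=[1.0575]  K=[0.5152; 0.4897]  nu=[-3.0813]  x^+=[2.1622, 0.8712]  P^+=[0.2936 -0.1549; -0.1549 0.5364]
step 2: x^-=[2.3451, 0.8712]  P^-=[0.3822 -0.0502; -0.0502 0.7364]  H_jac=[0.9374 0.3482]  S=[0.7124]  K=[0.4784; 0.2939]  nu=[-3.1217]  x^+=[0.8518, -0.0463]  P^+=[0.2192 -0.1504; -0.1504 0.6749]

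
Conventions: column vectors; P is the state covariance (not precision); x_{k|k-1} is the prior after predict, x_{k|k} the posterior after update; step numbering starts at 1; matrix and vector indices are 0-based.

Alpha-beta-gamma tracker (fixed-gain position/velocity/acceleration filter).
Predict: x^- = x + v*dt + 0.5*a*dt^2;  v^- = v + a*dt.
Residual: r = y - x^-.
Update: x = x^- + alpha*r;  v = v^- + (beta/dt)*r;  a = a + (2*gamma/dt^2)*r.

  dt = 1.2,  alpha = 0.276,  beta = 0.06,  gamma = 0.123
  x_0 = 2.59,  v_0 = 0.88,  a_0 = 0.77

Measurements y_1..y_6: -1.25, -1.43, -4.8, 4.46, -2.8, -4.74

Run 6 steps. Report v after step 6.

step 1: x_pred=4.2004  r=-5.4504  x^+=2.6961  v^+=1.5315  a^+=-0.1611
step 2: x_pred=4.4179  r=-5.8479  x^+=2.8039  v^+=1.0458  a^+=-1.1601
step 3: x_pred=3.2235  r=-8.0235  x^+=1.0090  v^+=-0.7476  a^+=-2.5308
step 4: x_pred=-1.7103  r=6.1703  x^+=-0.0073  v^+=-3.4760  a^+=-1.4767
step 5: x_pred=-5.2417  r=2.4417  x^+=-4.5678  v^+=-5.1260  a^+=-1.0596
step 6: x_pred=-11.4819  r=6.7419  x^+=-9.6211  v^+=-6.0604  a^+=0.0921

v_post = -6.0604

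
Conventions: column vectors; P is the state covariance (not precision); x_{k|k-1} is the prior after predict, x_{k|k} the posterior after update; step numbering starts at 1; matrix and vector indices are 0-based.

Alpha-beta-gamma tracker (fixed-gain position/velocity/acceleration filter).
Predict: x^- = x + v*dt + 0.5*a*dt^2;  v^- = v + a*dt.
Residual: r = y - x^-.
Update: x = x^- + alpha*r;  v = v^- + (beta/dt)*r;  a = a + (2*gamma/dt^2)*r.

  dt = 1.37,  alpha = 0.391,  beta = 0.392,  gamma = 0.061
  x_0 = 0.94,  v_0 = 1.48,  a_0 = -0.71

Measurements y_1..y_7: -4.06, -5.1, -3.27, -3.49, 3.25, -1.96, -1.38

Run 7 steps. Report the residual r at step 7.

step 1: x_pred=2.3013  r=-6.3613  x^+=-0.1860  v^+=-1.3129  a^+=-1.1235
step 2: x_pred=-3.0389  r=-2.0611  x^+=-3.8448  v^+=-3.4418  a^+=-1.2575
step 3: x_pred=-9.7401  r=6.4701  x^+=-7.2103  v^+=-3.3132  a^+=-0.8369
step 4: x_pred=-12.5348  r=9.0448  x^+=-8.9983  v^+=-1.8718  a^+=-0.2490
step 5: x_pred=-11.7962  r=15.0462  x^+=-5.9132  v^+=2.0923  a^+=0.7290
step 6: x_pred=-2.3625  r=0.4025  x^+=-2.2051  v^+=3.2063  a^+=0.7552
step 7: x_pred=2.8962  r=-4.2762  x^+=1.2242  v^+=3.0173  a^+=0.4772

resid = -4.2762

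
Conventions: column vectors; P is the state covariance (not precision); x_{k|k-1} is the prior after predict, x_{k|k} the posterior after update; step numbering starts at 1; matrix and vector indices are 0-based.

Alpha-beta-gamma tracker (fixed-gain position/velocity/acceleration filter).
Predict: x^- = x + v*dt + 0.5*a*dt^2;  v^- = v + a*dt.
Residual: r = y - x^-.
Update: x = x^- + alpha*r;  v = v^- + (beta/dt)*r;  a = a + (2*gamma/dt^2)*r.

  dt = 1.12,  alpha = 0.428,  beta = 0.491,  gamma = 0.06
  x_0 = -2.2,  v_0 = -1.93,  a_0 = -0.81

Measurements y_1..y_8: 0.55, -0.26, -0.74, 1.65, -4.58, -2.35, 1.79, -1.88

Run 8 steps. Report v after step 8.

v_post = 0.3136

step 1: x_pred=-4.8696  r=5.4196  x^+=-2.5500  v^+=-0.4613  a^+=-0.2915
step 2: x_pred=-3.2495  r=2.9895  x^+=-1.9700  v^+=0.5228  a^+=-0.0056
step 3: x_pred=-1.3880  r=0.6480  x^+=-1.1106  v^+=0.8006  a^+=0.0564
step 4: x_pred=-0.1785  r=1.8285  x^+=0.6041  v^+=1.6654  a^+=0.2314
step 5: x_pred=2.6145  r=-7.1945  x^+=-0.4648  v^+=-1.2294  a^+=-0.4569
step 6: x_pred=-2.1283  r=-0.2217  x^+=-2.2232  v^+=-1.8384  a^+=-0.4781
step 7: x_pred=-4.5820  r=6.3720  x^+=-1.8548  v^+=0.4196  a^+=0.1315
step 8: x_pred=-1.3024  r=-0.5776  x^+=-1.5496  v^+=0.3136  a^+=0.0762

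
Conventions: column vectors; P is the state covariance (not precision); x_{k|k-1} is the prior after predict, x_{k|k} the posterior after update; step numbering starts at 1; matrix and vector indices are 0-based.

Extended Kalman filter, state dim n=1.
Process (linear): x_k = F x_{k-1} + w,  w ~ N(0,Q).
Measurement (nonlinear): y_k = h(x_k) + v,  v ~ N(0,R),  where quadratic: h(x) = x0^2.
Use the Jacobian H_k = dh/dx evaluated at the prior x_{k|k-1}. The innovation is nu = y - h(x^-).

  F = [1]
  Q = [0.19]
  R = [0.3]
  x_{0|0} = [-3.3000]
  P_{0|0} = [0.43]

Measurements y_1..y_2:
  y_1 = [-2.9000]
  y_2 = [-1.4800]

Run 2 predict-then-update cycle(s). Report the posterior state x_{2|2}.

x_post = [-0.2606]

step 1: x^-=[-3.3000]  P^-=[0.6200]  H_jac=[-6.6000]  S=[27.3072]  K=[-0.1499]  nu=[-13.7900]  x^+=[-1.2336]  P^+=[0.0068]
step 2: x^-=[-1.2336]  P^-=[0.1968]  H_jac=[-2.4671]  S=[1.4979]  K=[-0.3242]  nu=[-3.0017]  x^+=[-0.2606]  P^+=[0.0394]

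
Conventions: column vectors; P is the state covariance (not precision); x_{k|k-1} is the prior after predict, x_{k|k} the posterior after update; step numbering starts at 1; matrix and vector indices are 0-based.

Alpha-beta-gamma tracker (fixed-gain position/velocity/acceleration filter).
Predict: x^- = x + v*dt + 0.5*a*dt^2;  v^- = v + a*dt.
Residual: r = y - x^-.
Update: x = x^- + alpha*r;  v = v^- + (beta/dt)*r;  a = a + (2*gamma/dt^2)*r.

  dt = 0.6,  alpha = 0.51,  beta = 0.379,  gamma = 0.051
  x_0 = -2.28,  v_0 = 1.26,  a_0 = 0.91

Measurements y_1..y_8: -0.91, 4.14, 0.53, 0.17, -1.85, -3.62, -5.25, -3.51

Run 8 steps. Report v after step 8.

v_post = -3.4838

step 1: x_pred=-1.3602  r=0.4502  x^+=-1.1306  v^+=2.0904  a^+=1.0376
step 2: x_pred=0.3104  r=3.8296  x^+=2.2635  v^+=5.1319  a^+=2.1226
step 3: x_pred=5.7247  r=-5.1947  x^+=3.0754  v^+=3.1242  a^+=0.6508
step 4: x_pred=5.0671  r=-4.8971  x^+=2.5696  v^+=0.4213  a^+=-0.7367
step 5: x_pred=2.6897  r=-4.5397  x^+=0.3745  v^+=-2.8883  a^+=-2.0230
step 6: x_pred=-1.7226  r=-1.8974  x^+=-2.6903  v^+=-5.3006  a^+=-2.5606
step 7: x_pred=-6.3316  r=1.0816  x^+=-5.7800  v^+=-6.1538  a^+=-2.2541
step 8: x_pred=-9.8780  r=6.3680  x^+=-6.6303  v^+=-3.4838  a^+=-0.4499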